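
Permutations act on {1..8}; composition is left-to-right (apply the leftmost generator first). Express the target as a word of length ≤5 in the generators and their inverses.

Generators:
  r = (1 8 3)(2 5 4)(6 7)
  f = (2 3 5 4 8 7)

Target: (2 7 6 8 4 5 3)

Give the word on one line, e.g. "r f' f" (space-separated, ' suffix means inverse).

  after r: (1 8 3)(2 5 4)(6 7)
  after r: (1 3 8)(2 4 5)
  after r: (6 7)
  after f': (2 7 6 8 4 5 3)

r r r f'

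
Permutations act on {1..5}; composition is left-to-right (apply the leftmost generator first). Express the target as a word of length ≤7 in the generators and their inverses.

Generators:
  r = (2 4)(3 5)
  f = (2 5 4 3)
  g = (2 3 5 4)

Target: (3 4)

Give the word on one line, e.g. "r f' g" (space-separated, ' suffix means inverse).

g f f g' g'

  after g: (2 3 5 4)
  after f: (3 4 5)
  after f: (2 5)
  after g': (2 3)(4 5)
  after g': (3 4)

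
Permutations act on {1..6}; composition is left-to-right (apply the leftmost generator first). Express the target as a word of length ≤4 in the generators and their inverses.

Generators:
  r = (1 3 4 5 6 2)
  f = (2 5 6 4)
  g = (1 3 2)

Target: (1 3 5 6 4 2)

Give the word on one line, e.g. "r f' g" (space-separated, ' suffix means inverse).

  after g: (1 3 2)
  after f: (1 3 5 6 4 2)

g f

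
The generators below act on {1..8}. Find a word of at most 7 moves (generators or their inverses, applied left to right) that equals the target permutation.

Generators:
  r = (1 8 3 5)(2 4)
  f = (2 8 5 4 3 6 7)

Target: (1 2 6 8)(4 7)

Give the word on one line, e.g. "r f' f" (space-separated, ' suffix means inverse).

r f' f' r f

  after r: (1 8 3 5)(2 4)
  after f': (1 2 5)(3 8 4 7 6)
  after f': (1 7 3 2 8 5)(4 6)
  after r: (1 7 5 8)(2 3 4 6)
  after f: (1 2 6 8)(4 7)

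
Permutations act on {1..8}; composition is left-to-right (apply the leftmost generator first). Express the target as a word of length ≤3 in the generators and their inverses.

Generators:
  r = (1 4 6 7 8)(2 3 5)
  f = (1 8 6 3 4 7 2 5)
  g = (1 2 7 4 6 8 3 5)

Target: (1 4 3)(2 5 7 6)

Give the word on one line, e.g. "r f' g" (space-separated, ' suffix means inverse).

r' r' g

  after r': (1 8 7 6 4)(2 5 3)
  after r': (1 7 4 8 6)(2 3 5)
  after g: (1 4 3)(2 5 7 6)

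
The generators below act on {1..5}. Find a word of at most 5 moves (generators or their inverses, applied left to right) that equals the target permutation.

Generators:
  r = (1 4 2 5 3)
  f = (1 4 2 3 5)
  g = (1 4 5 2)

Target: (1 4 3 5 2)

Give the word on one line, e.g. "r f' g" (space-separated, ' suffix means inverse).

r' g f g r'

  after r': (1 3 5 2 4)
  after g: (1 3 2 5)
  after f: (1 5 4 2)
  after g: (1 2 4)
  after r': (1 4 3 5 2)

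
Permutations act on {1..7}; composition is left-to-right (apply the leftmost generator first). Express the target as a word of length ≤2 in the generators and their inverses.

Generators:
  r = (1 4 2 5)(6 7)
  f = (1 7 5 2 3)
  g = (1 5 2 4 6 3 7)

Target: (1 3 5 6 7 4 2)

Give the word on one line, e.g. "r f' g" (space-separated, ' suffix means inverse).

f' r

  after f': (1 3 2 5 7)
  after r: (1 3 5 6 7 4 2)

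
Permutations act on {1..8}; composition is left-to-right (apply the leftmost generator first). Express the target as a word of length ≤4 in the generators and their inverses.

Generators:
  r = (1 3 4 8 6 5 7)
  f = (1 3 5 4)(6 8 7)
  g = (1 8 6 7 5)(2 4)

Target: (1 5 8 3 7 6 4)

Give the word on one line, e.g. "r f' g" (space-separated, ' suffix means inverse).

r' r'

  after r': (1 7 5 6 8 4 3)
  after r': (1 5 8 3 7 6 4)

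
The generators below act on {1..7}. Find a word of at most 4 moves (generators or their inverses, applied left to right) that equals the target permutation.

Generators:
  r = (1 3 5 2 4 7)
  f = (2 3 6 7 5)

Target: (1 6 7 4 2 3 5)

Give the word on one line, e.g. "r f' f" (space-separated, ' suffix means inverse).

f r' f' r

  after f: (2 3 6 7 5)
  after r': (1 7 3 6 4 2)
  after f': (1 6 4 5 7 2)
  after r: (1 6 7 4 2 3 5)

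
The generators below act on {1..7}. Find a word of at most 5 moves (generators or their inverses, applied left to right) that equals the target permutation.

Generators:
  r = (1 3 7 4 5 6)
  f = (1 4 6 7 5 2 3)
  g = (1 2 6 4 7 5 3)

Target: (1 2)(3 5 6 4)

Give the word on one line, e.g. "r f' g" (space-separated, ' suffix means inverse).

  after g': (1 3 5 7 4 6 2)
  after g': (1 5 4 2 3 7 6)
  after f: (1 2)(3 5 6 4)

g' g' f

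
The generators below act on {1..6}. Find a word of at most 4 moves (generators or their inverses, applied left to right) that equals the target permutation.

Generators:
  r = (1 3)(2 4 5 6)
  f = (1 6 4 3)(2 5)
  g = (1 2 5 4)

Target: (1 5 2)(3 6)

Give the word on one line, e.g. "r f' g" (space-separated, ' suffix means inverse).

f f g'

  after f: (1 6 4 3)(2 5)
  after f: (1 4)(3 6)
  after g': (1 5 2)(3 6)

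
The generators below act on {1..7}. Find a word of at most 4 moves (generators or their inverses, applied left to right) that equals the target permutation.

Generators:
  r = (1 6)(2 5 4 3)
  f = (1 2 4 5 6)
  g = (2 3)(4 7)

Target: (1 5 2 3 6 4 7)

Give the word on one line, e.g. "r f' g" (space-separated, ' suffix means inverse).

g' f f f

  after g': (2 3)(4 7)
  after f: (1 2 3 4 7 5 6)
  after f: (1 4 7 6 2 3 5)
  after f: (1 5 2 3 6 4 7)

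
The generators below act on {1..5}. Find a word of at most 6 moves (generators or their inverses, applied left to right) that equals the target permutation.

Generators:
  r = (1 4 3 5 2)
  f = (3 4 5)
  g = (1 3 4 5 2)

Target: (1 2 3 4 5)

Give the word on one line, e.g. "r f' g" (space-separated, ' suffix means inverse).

f g' g' r

  after f: (3 4 5)
  after g': (1 2 5)
  after g': (1 5 2 4 3)
  after r: (1 2 3 4 5)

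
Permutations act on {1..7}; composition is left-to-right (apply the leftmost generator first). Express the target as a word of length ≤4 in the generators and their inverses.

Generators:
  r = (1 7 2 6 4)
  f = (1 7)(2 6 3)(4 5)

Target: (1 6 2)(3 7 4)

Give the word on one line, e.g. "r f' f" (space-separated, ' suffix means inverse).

r' f' f' r'

  after r': (1 4 6 2 7)
  after f': (1 5 4 2)(3 6)
  after f': (1 4 3 2 7)
  after r': (1 6 2)(3 7 4)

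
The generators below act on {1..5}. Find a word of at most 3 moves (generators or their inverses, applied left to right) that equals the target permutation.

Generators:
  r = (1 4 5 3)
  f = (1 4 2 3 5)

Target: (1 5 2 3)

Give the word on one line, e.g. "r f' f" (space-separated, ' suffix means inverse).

  after r': (1 3 5 4)
  after f: (1 5 2 3)

r' f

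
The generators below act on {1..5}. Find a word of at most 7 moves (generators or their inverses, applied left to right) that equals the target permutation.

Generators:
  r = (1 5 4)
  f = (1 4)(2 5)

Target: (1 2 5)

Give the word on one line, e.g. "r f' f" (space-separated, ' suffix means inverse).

r' f r f' r

  after r': (1 4 5)
  after f: (2 5 4)
  after r: (1 5)(2 4)
  after f': (1 2)(4 5)
  after r: (1 2 5)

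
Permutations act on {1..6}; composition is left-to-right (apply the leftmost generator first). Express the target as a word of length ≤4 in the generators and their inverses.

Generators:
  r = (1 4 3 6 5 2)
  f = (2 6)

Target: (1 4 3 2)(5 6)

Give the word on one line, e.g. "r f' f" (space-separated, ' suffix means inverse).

  after r: (1 4 3 6 5 2)
  after f': (1 4 3 2)(5 6)

r f'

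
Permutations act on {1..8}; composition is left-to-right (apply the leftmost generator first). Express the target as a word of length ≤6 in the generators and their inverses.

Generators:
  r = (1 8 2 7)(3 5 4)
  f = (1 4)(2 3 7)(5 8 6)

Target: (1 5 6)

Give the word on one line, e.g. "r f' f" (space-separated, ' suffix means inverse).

  after r: (1 8 2 7)(3 5 4)
  after f: (1 6 5)(3 8)(4 7)
  after r: (1 6 4)(2 7 3)(5 8)
  after f: (1 5 6)

r f r f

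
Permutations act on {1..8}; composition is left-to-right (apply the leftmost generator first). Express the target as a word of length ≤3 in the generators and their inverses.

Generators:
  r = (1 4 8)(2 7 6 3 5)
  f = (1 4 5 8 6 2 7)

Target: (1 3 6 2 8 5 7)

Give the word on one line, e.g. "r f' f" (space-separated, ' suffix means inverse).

f f r'

  after f: (1 4 5 8 6 2 7)
  after f: (1 5 6 7 4 8 2)
  after r': (1 3 6 2 8 5 7)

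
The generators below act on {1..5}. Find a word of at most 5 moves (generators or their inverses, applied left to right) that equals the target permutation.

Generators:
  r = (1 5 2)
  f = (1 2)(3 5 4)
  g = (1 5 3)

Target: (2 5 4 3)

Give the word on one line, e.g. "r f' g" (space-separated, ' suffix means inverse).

g r g g f

  after g: (1 5 3)
  after r: (1 2)(3 5)
  after g: (1 2 5)
  after g: (1 2 3)
  after f: (2 5 4 3)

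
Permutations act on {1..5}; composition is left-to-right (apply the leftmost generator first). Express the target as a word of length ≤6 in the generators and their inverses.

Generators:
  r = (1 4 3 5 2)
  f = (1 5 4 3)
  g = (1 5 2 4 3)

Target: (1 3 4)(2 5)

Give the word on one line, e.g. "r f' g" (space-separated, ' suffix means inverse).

  after r: (1 4 3 5 2)
  after g': (1 2 3)
  after g': (1 5)(2 4)
  after f: (1 4 2 3)
  after r: (1 3 4)(2 5)

r g' g' f r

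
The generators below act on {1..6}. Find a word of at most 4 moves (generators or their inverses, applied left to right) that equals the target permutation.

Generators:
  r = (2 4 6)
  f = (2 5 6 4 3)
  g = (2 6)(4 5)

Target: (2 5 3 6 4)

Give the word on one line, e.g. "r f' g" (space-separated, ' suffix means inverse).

r f' f'

  after r: (2 4 6)
  after f': (2 6 3 4 5)
  after f': (2 5 3 6 4)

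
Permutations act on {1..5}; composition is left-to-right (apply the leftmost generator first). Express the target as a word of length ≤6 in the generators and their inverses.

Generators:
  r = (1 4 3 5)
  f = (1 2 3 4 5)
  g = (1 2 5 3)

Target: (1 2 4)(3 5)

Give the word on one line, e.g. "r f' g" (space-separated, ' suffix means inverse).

r g r' f

  after r: (1 4 3 5)
  after g: (1 4)(2 5)
  after r': (2 3 4 5)
  after f: (1 2 4)(3 5)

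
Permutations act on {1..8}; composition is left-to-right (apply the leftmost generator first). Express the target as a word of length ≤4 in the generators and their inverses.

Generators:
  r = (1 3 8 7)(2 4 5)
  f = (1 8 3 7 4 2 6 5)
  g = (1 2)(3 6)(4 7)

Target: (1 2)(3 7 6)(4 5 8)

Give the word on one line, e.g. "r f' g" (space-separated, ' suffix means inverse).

  after f': (1 5 6 2 4 7 3 8)
  after g: (1 5 3 8 2 7 6)
  after r: (1 2)(3 7 6)(4 5 8)

f' g r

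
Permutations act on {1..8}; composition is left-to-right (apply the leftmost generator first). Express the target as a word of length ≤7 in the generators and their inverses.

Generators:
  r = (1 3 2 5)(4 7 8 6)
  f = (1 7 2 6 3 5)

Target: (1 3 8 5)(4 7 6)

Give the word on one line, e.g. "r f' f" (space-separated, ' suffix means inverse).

  after f: (1 7 2 6 3 5)
  after r': (1 4 6)(2 8 7 3)
  after f: (1 4 3 6 7 5)(2 8)
  after r': (1 6 4)(2 7)(3 8)
  after f: (1 3 8 5)(4 7 6)

f r' f r' f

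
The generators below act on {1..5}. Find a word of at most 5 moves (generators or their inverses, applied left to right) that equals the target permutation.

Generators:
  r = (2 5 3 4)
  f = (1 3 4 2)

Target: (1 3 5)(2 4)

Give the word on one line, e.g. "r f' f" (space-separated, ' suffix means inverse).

f r r f f

  after f: (1 3 4 2)
  after r: (1 4 5 3 2)
  after r: (1 2)(3 5 4)
  after f: (2 3 5)
  after f: (1 3 5)(2 4)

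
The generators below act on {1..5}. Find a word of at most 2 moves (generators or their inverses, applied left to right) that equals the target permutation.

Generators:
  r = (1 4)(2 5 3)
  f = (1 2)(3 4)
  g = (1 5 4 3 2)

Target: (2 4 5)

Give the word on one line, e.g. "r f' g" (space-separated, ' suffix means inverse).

g' f

  after g': (1 2 3 4 5)
  after f: (2 4 5)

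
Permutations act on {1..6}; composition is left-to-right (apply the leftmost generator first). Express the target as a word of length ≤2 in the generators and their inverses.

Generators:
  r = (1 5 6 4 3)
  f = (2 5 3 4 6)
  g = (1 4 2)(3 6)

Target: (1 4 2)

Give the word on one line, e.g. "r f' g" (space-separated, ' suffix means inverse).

  after g': (1 2 4)(3 6)
  after g': (1 4 2)

g' g'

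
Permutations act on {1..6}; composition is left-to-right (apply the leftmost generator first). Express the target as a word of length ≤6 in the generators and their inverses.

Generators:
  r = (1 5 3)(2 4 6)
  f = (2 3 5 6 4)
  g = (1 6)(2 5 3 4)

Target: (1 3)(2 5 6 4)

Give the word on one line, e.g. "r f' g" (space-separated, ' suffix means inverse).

f' r g f r

  after f': (2 4 6 5 3)
  after r: (1 5)(2 6 3 4)
  after g: (1 3 2)(4 5 6)
  after f: (1 5 4 6 2)
  after r: (1 3)(2 5 6 4)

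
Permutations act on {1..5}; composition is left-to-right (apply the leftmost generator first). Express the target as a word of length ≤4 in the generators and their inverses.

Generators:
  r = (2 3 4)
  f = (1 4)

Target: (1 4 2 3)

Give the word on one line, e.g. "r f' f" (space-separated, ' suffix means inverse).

r f' f' f'

  after r: (2 3 4)
  after f': (1 4 2 3)
  after f': (2 3 4)
  after f': (1 4 2 3)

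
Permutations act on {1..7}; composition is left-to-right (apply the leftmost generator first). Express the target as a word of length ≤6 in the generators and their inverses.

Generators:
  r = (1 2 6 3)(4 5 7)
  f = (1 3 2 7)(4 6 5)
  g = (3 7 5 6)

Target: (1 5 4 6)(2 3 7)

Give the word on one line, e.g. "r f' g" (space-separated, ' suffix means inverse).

  after r': (1 3 6 2)(4 7 5)
  after r': (1 6)(2 3)(4 5 7)
  after g': (1 5 3 2 6)(4 7)
  after r': (1 4 5 6 3)
  after f': (1 5 4 6)(2 3 7)

r' r' g' r' f'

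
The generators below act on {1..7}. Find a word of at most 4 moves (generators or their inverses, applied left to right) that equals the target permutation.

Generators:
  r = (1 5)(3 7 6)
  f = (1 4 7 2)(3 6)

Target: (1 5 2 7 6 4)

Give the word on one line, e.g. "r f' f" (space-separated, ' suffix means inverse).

  after r': (1 5)(3 6 7)
  after f': (1 5 2 7 6 4)

r' f'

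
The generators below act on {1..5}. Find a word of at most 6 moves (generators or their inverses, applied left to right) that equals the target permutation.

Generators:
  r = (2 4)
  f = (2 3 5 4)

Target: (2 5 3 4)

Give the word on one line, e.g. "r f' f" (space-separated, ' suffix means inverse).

f' f' f' r' f

  after f': (2 4 5 3)
  after f': (2 5)(3 4)
  after f': (2 3 5 4)
  after r': (2 3 5)
  after f: (2 5 3 4)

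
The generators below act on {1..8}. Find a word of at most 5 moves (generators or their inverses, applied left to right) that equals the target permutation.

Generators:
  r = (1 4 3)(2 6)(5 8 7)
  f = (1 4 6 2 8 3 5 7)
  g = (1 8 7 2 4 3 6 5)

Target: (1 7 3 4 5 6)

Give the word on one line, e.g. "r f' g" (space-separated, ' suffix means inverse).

r' f' r' g f'

  after r': (1 3 4)(2 6)(5 7 8)
  after f': (1 8 3)(2 4 7)
  after r': (1 5 7 6 2)(4 8)
  after g: (2 8 3 6 4 7 5)
  after f': (1 7 3 4 5 6)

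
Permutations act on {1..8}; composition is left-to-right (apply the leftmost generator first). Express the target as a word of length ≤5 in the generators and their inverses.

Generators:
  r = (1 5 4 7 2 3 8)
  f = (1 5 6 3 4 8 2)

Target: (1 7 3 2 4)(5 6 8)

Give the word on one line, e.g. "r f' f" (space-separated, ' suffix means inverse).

  after f': (1 2 8 4 3 6 5)
  after f': (1 8 3 5 2 4 6)
  after r: (2 7)(3 4 6 5)
  after f': (1 2 7 8 4 5 6)
  after r': (1 7 3 2 4)(5 6 8)

f' f' r f' r'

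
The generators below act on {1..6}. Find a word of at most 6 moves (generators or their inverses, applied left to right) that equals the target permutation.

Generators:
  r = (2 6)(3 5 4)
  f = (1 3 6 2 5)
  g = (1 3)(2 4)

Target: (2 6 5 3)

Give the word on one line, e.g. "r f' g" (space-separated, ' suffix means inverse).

  after f': (1 5 2 6 3)
  after g': (1 5 4 2 6)
  after f: (3 6)(4 5)
  after r: (2 6 5 3)

f' g' f r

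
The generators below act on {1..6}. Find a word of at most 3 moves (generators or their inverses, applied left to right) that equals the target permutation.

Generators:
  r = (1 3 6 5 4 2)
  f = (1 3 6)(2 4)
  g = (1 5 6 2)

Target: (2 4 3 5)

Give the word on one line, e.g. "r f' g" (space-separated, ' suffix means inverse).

f r f

  after f: (1 3 6)(2 4)
  after r: (1 6 3 5 4)
  after f: (2 4 3 5)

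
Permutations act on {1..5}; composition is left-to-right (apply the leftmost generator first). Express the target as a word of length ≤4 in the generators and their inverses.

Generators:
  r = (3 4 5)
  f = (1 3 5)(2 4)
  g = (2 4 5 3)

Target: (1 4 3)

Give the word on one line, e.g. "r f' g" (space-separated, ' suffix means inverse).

r' f g' r'

  after r': (3 5 4)
  after f: (1 3)(2 4 5)
  after g': (1 5 3)
  after r': (1 4 3)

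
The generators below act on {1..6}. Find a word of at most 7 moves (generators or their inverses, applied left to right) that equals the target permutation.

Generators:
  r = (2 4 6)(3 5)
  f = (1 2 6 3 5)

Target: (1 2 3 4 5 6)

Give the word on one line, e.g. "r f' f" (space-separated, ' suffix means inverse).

f' r' f f f

  after f': (1 5 3 6 2)
  after r': (1 3 4 2)
  after f: (1 5)(3 4 6)
  after f: (2 6 5)(3 4)
  after f: (1 2 3 4 5 6)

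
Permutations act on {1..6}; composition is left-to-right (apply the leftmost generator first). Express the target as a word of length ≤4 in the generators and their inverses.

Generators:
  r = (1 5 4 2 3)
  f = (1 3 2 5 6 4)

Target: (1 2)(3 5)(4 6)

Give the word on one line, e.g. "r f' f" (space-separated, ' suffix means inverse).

r' f

  after r': (1 3 2 4 5)
  after f: (1 2)(3 5)(4 6)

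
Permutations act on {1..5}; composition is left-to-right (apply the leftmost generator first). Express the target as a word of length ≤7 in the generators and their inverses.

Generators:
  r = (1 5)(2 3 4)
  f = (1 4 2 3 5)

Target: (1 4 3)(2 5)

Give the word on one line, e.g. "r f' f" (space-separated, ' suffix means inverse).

r' f' r' f r

  after r': (1 5)(2 4 3)
  after f': (1 3 4 2)
  after r': (1 2 5)
  after f: (1 3 5 4 2)
  after r: (1 4 3)(2 5)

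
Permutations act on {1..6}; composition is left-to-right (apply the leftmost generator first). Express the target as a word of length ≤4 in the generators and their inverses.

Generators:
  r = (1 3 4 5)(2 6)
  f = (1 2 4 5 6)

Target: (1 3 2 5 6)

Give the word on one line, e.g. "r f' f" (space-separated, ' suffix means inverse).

  after r: (1 3 4 5)(2 6)
  after f': (1 3 2 5 6)

r f'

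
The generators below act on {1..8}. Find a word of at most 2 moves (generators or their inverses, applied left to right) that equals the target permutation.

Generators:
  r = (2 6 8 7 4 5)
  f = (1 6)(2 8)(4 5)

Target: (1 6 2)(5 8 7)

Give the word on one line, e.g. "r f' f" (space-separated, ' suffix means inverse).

  after r: (2 6 8 7 4 5)
  after f': (1 6 2)(5 8 7)

r f'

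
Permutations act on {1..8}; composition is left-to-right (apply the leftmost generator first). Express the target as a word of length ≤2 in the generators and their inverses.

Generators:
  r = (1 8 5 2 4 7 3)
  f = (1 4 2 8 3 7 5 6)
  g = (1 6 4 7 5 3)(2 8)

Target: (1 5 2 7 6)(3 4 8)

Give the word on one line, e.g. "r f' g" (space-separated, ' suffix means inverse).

r' g'

  after r': (1 3 7 4 2 5 8)
  after g': (1 5 2 7 6)(3 4 8)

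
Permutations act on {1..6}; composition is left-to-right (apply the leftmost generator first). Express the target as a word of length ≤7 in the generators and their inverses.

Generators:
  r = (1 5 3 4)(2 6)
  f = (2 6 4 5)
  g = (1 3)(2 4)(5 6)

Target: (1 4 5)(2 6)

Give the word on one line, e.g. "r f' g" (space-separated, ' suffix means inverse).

  after g': (1 3)(2 4)(5 6)
  after r: (1 4 6 3 5 2)
  after f': (1 6 3 4 2)
  after r: (1 2 5 3)(4 6)
  after g: (1 4 5)(2 6)

g' r f' r g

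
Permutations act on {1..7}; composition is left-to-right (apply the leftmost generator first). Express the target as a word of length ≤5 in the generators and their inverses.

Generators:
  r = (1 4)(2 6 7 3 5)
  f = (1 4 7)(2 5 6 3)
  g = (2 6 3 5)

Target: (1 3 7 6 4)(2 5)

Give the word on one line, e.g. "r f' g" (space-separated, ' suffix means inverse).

  after r: (1 4)(2 6 7 3 5)
  after f: (1 7 2 3 6)
  after r: (1 3 7 6 4)(2 5)

r f r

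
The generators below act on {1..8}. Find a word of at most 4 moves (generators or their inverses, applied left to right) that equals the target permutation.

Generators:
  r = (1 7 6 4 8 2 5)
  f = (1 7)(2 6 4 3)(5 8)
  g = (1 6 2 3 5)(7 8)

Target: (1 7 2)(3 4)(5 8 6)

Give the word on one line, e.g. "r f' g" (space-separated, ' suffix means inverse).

f' g g

  after f': (1 7)(2 3 4 6)(5 8)
  after g: (1 8)(2 5 7 6 3 4)
  after g: (1 7 2)(3 4)(5 8 6)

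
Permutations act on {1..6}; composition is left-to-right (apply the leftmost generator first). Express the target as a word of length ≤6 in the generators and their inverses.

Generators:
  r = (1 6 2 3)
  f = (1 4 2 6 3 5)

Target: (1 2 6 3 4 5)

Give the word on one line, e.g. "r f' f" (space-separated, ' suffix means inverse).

  after f': (1 5 3 6 2 4)
  after r: (1 5)(2 4 6 3)
  after f: (3 6 5 4)
  after r: (1 6 5 4)(2 3)
  after f': (1 2 6 3 4 5)

f' r f r f'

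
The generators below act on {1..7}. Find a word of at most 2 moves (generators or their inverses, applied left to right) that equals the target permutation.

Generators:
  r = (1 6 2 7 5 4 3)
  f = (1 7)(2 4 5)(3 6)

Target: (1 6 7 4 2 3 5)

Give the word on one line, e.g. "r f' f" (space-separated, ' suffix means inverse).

r' f

  after r': (1 3 4 5 7 2 6)
  after f: (1 6 7 4 2 3 5)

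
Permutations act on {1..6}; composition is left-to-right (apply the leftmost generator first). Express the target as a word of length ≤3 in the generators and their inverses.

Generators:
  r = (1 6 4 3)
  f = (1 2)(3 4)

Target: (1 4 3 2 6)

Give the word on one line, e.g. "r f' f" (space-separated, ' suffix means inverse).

  after r: (1 6 4 3)
  after f': (1 6 3 2)
  after r: (1 4 3 2 6)

r f' r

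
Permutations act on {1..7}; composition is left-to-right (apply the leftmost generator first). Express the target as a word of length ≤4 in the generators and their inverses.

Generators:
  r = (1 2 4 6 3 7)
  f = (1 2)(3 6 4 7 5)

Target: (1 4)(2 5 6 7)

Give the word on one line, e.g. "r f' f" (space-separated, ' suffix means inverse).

  after r': (1 7 3 6 4 2)
  after r': (1 3 4)(2 7 6)
  after f: (1 6)(2 5 3 7 4)
  after r': (1 4)(2 5 6 7)

r' r' f r'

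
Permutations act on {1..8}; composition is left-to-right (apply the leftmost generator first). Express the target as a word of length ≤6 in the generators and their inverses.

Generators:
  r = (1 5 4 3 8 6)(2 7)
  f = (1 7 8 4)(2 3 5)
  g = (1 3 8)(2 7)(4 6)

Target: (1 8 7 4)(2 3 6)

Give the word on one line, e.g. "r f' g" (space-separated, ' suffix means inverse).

  after f': (1 4 8 7)(2 5 3)
  after f': (1 8)(2 3 5)(4 7)
  after r': (1 3)(2 4)(5 7)(6 8)
  after r': (1 4 7)(2 5)(3 6)
  after f': (1 8 7 4)(2 3 6)

f' f' r' r' f'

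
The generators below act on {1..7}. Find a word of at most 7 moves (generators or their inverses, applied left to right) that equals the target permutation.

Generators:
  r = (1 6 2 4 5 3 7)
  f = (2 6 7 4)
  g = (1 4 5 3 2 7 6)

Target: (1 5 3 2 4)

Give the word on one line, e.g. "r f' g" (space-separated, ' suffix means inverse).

g r' f' r f

  after g: (1 4 5 3 2 7 6)
  after r': (1 2 3 6 7)
  after f': (1 4 7)(2 3)
  after r: (1 5 3 4)(2 7 6)
  after f: (1 5 3 2 4)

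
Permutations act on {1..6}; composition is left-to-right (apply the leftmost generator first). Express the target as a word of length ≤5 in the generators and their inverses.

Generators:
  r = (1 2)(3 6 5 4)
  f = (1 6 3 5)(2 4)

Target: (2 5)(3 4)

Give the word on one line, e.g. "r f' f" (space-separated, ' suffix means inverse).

  after f': (1 5 3 6)(2 4)
  after r': (1 6 2 5 4)
  after f': (2 3 6 4 5)
  after r: (1 2 6 3 5)
  after r: (2 5)(3 4)

f' r' f' r r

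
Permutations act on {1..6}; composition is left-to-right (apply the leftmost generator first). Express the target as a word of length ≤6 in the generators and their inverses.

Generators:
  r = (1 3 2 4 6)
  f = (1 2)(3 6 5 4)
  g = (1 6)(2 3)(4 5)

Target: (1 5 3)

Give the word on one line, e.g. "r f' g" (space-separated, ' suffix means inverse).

f' g' f' g

  after f': (1 2)(3 4 5 6)
  after g': (1 3 5)(2 6)
  after f': (1 4 5 2 3 6)
  after g: (1 5 3)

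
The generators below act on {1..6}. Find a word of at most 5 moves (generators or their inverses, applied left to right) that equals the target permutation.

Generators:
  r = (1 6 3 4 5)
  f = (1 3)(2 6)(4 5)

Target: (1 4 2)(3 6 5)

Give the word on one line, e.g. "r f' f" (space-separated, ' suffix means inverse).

  after r': (1 5 4 3 6)
  after f: (1 4)(2 6 3)
  after r: (1 5)(2 3)(4 6)
  after f: (1 4 2)(3 6 5)

r' f r f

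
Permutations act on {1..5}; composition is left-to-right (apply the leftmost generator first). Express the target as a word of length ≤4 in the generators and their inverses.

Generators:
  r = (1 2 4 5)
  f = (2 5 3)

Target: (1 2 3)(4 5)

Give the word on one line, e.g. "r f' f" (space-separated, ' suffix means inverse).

  after f': (2 3 5)
  after r: (1 2 3)(4 5)

f' r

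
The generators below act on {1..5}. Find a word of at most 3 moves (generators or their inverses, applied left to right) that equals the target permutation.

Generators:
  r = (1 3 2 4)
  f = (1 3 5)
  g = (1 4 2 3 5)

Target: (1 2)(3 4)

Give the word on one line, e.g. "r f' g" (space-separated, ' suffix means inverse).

r r

  after r: (1 3 2 4)
  after r: (1 2)(3 4)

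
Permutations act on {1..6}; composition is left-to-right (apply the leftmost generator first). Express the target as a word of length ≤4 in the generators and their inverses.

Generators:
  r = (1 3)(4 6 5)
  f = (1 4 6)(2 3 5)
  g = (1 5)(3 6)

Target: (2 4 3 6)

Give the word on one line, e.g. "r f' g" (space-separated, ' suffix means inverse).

  after g': (1 5)(3 6)
  after f': (1 3 4)(2 5 6)
  after r: (2 4 3 6)

g' f' r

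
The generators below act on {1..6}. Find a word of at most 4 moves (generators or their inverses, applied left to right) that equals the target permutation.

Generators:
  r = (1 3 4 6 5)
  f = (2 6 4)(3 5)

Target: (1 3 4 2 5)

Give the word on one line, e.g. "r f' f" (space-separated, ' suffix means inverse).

  after f': (2 4 6)(3 5)
  after r': (1 5)(2 3 6)
  after f: (1 3 4 2 5)

f' r' f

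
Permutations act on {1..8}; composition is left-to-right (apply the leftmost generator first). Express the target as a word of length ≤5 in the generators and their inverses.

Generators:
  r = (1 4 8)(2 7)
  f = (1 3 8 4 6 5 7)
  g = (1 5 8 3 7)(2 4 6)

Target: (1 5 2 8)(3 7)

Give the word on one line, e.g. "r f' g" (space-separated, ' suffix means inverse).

  after g': (1 7 3 8 5)(2 6 4)
  after r': (1 2 6)(3 4 7)(5 8)
  after r': (1 7 3)(2 6 8 5 4)
  after f: (2 5 6 4)(7 8)
  after g: (1 5 2 8)(3 7)

g' r' r' f g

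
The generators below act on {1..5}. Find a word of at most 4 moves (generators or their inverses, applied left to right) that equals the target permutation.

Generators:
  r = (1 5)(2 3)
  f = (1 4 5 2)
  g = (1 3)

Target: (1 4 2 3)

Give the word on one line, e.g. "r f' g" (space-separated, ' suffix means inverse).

g r f' f'

  after g: (1 3)
  after r: (1 2 3 5)
  after f': (1 5 2 3 4)
  after f': (1 4 2 3)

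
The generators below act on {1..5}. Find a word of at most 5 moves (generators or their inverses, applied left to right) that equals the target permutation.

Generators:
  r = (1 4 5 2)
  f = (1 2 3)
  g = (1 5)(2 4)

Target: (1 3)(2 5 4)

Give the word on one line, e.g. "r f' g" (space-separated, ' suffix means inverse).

  after g: (1 5)(2 4)
  after r: (1 2 5 4)
  after f: (1 3)(2 5 4)

g r f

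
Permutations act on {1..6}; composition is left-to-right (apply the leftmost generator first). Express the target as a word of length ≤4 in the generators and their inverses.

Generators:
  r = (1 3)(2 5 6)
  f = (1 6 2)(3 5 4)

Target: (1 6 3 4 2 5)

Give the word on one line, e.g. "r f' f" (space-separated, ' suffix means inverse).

f' r'

  after f': (1 2 6)(3 4 5)
  after r': (1 6 3 4 2 5)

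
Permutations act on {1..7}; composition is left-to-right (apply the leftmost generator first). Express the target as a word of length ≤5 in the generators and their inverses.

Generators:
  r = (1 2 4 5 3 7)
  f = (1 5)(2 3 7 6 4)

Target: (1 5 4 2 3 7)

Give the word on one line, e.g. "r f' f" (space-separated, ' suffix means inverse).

f' r f' r' f'

  after f': (1 5)(2 4 6 7 3)
  after r: (1 3 4 6)(2 5)
  after f': (1 2)(3 6 5 4 7)
  after r': (2 7 5)(3 6 4)
  after f': (1 5 4 2 3 7)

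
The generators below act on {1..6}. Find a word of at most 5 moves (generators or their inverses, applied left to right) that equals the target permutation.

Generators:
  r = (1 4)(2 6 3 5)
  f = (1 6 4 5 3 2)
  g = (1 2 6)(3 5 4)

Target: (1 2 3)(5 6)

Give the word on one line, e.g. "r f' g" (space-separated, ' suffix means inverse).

f' g r r r

  after f': (1 2 3 5 4 6)
  after g: (1 6 2 5 3 4)
  after r: (1 3)
  after r: (1 5 2 6 3 4)
  after r: (1 2 3)(5 6)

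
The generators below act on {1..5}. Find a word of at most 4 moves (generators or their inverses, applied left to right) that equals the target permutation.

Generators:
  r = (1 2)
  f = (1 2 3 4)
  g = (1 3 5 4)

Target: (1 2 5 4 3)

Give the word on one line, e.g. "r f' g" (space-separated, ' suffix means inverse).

f g

  after f: (1 2 3 4)
  after g: (1 2 5 4 3)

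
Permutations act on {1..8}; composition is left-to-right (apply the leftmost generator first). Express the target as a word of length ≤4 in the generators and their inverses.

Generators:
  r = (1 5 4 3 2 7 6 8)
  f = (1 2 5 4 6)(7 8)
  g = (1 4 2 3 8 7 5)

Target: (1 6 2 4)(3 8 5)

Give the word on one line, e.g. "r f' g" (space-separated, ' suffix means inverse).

f' g

  after f': (1 6 4 5 2)(7 8)
  after g: (1 6 2 4)(3 8 5)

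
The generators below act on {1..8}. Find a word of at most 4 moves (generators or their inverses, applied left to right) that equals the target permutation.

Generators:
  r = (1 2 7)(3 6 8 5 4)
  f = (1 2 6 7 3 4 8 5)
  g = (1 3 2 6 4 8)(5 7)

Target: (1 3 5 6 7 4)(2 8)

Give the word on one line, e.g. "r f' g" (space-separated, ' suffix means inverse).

  after r: (1 2 7)(3 6 8 5 4)
  after g: (1 6)(2 5 8 7 3 4)
  after r': (1 3 5 6 7 4)(2 8)

r g r'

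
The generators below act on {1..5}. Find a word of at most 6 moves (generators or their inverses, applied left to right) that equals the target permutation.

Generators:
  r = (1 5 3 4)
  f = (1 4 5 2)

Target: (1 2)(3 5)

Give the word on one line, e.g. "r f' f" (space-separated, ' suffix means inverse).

r' f f r

  after r': (1 4 3 5)
  after f: (1 5 4 3 2)
  after f: (1 2 4 3)
  after r: (1 2)(3 5)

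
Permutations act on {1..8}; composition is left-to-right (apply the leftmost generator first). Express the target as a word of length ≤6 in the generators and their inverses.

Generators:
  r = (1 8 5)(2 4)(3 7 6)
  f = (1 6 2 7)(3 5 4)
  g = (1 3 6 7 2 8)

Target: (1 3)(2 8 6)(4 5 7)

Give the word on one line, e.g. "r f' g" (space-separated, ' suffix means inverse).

  after r: (1 8 5)(2 4)(3 7 6)
  after g: (2 4 8 5 3)
  after f': (1 7 2 5 4 8 3 6)
  after r: (1 6 8 7 4 5 2)
  after g': (1 3)(2 8 6)(4 5 7)

r g f' r g'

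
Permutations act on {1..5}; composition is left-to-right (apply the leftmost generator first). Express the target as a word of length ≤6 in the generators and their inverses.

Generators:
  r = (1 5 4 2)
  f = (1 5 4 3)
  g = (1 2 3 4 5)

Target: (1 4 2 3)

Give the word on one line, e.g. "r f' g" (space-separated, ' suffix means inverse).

r' g r' f'

  after r': (1 2 4 5)
  after g: (1 3 4)(2 5)
  after r': (1 3 5 4 2)
  after f': (1 4 2 3)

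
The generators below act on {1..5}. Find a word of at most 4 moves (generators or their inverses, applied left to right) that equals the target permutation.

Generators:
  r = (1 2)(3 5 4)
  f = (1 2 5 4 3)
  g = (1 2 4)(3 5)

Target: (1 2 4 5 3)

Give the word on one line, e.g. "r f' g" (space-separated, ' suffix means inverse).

f r' r'

  after f: (1 2 5 4 3)
  after r': (2 3)
  after r': (1 2 4 5 3)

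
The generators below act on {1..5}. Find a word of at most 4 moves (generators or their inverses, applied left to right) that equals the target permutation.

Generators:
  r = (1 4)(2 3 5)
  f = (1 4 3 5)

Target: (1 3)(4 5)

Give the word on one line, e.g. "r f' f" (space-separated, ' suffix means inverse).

f f

  after f: (1 4 3 5)
  after f: (1 3)(4 5)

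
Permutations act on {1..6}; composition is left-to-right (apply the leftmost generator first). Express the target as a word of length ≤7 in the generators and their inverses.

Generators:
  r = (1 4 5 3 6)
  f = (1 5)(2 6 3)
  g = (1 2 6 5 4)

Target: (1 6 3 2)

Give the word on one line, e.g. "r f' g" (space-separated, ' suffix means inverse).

  after f': (1 5)(2 3 6)
  after g: (1 4)(2 3 5)
  after r': (2 5)(3 4 6)
  after g: (1 2 4 5 6 3)
  after g: (1 6 3 2)

f' g r' g g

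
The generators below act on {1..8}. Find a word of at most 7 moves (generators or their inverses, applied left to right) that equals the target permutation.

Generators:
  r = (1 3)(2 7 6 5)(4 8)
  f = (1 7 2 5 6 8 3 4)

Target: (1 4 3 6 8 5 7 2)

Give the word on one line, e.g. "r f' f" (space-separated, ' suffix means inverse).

r' f f r' f

  after r': (1 3)(2 5 6 7)(4 8)
  after f: (1 4 3 7 5 8)(2 6)
  after f: (2 8 7 6 5 3)
  after r': (1 3 5)(2 4 8)
  after f: (1 4 3 6 8 5 7 2)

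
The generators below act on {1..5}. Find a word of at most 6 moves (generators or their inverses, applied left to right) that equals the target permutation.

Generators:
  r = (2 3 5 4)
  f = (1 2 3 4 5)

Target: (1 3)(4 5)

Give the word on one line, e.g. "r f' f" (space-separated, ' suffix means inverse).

  after r': (2 4 5 3)
  after f: (1 2 5 4)
  after f: (1 3 4 2)
  after r': (1 2)(3 5)
  after f: (1 3)(4 5)

r' f f r' f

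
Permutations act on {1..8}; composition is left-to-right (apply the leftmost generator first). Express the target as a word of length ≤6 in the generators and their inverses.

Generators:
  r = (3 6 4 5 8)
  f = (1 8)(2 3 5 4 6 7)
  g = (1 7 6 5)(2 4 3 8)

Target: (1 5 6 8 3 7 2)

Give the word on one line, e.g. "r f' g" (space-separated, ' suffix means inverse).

  after g: (1 7 6 5)(2 4 3 8)
  after r': (1 7 3 5)(2 6 4 8)
  after g: (1 6 3)(2 5 7 8 4)
  after g: (1 5 6 8 3 7 2)

g r' g g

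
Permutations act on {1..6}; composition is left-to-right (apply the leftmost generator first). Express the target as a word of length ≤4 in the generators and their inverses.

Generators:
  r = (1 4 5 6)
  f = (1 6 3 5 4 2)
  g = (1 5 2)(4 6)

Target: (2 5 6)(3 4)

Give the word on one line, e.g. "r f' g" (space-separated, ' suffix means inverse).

  after g: (1 5 2)(4 6)
  after f: (1 4 3 5)(2 6)
  after r': (2 5 6)(3 4)

g f r'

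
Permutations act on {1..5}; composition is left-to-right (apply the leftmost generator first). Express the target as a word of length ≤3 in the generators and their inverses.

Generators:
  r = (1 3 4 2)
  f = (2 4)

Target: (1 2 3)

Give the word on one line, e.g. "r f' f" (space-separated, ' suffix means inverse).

f' r'

  after f': (2 4)
  after r': (1 2 3)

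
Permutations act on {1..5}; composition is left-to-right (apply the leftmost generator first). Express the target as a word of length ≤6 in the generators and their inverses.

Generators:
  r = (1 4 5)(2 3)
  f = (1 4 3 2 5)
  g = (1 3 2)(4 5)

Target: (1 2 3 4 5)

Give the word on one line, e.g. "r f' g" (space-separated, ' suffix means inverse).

  after g': (1 2 3)(4 5)
  after f: (1 5 3 4)
  after r': (1 4 5 2 3)
  after r': (3 5)
  after g': (1 2 3 4 5)

g' f r' r' g'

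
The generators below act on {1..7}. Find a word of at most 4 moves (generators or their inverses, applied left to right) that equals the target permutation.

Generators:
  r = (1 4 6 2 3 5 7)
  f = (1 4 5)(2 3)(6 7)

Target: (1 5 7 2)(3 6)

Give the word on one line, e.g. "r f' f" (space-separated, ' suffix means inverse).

f r f' r'

  after f: (1 4 5)(2 3)(6 7)
  after r: (1 6)(2 5 4 7)
  after f': (1 7 3 2 4 6 5)
  after r': (1 5 7 2)(3 6)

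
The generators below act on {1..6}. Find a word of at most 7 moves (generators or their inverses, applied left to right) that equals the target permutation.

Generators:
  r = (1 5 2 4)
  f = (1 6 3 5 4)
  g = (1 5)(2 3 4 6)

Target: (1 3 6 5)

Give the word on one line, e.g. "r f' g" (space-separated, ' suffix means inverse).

  after f: (1 6 3 5 4)
  after r': (1 6 3)(2 5)
  after f': (2 3 4 5)
  after g': (1 5 6 4)
  after f': (1 3 6 5)

f r' f' g' f'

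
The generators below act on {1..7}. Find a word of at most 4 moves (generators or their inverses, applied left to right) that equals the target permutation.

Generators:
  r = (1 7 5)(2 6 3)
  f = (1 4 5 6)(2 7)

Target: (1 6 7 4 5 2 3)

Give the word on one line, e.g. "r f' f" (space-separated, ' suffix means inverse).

r' f

  after r': (1 5 7)(2 3 6)
  after f: (1 6 7 4 5 2 3)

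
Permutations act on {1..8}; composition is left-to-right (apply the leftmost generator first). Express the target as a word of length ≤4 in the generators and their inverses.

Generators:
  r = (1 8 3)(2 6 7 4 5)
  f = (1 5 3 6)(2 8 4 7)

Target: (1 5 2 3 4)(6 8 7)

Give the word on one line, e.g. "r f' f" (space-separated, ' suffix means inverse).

f' f' r f

  after f': (1 6 3 5)(2 7 4 8)
  after f': (1 3)(2 4)(5 6)(7 8)
  after r: (2 5 7 3 8 4 6)
  after f: (1 5 2 3 4)(6 8 7)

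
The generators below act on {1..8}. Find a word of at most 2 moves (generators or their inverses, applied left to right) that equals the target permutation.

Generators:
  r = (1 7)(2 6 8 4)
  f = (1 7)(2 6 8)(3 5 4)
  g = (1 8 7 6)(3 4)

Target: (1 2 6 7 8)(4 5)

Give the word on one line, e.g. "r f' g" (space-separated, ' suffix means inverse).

g f

  after g: (1 8 7 6)(3 4)
  after f: (1 2 6 7 8)(4 5)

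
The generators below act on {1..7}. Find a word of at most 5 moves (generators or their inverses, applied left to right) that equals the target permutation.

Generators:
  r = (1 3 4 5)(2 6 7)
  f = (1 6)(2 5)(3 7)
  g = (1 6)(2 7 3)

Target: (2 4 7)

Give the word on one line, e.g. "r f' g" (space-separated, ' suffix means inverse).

  after r': (1 5 4 3)(2 7 6)
  after f': (1 2 3 6 5 4 7)
  after r: (1 6)(2 4)(3 7)
  after g: (2 4 7)

r' f' r g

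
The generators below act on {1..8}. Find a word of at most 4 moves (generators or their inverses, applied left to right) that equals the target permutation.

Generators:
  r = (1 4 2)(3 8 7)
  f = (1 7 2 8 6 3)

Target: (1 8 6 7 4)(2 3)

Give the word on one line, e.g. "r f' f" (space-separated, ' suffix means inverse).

f r r

  after f: (1 7 2 8 6 3)
  after r: (1 3 4 2 7)(6 8)
  after r: (1 8 6 7 4)(2 3)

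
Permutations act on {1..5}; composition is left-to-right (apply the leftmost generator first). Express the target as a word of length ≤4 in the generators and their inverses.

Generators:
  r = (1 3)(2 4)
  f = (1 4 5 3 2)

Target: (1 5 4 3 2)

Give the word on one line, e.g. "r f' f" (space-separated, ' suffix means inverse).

r' f'

  after r': (1 3)(2 4)
  after f': (1 5 4 3 2)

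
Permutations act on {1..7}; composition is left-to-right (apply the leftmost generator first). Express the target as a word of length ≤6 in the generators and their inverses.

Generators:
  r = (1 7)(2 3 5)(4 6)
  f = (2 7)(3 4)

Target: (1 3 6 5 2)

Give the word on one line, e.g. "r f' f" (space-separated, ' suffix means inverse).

r r r f r

  after r: (1 7)(2 3 5)(4 6)
  after r: (2 5 3)
  after r: (1 7)(4 6)
  after f: (1 2 7)(3 4 6)
  after r: (1 3 6 5 2)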